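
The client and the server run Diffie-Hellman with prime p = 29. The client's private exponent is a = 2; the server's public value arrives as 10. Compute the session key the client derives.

Shared key K = 10^2 mod 29.
10^1 ≡ 10 (mod 29)
10^2 = (10^1)^2 ≡ 10^2 = 100 ≡ 13 (mod 29)

13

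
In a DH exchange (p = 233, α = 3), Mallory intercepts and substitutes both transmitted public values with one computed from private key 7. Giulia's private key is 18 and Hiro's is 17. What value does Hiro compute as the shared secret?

Hiro receives Mallory's public value M = 3^7 mod 233 instead of the honest one.
3^1 ≡ 3 (mod 233)
3^2 = (3^1)^2 ≡ 3^2 = 9 ≡ 9 (mod 233)
3^4 = (3^2)^2 ≡ 9^2 = 81 ≡ 81 (mod 233)
3^7 = 3^4 · 3^2 · 3^1 ≡ 81 · 9 · 3 ≡ 90 (mod 233).
So M = 90. Hiro computes K = M^17 mod 233.
90^1 ≡ 90 (mod 233)
90^2 = (90^1)^2 ≡ 90^2 = 8100 ≡ 178 (mod 233)
90^4 = (90^2)^2 ≡ 178^2 = 31684 ≡ 229 (mod 233)
90^8 = (90^4)^2 ≡ 229^2 = 52441 ≡ 16 (mod 233)
90^16 = (90^8)^2 ≡ 16^2 = 256 ≡ 23 (mod 233)
90^17 = 90^16 · 90^1 ≡ 23 · 90 ≡ 206 (mod 233).

206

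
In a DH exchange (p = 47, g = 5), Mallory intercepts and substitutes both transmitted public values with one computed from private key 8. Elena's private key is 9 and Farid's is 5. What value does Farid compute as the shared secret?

9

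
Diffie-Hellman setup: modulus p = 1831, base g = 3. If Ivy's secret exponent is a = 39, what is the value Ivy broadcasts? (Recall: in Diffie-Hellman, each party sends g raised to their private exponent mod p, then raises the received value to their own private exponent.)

136

Public value = 3^39 (mod 1831).
3^1 ≡ 3 (mod 1831)
3^2 = (3^1)^2 ≡ 3^2 = 9 ≡ 9 (mod 1831)
3^4 = (3^2)^2 ≡ 9^2 = 81 ≡ 81 (mod 1831)
3^8 = (3^4)^2 ≡ 81^2 = 6561 ≡ 1068 (mod 1831)
3^16 = (3^8)^2 ≡ 1068^2 = 1140624 ≡ 1742 (mod 1831)
3^32 = (3^16)^2 ≡ 1742^2 = 3034564 ≡ 597 (mod 1831)
3^39 = 3^32 · 3^4 · 3^2 · 3^1 ≡ 597 · 81 · 9 · 3 ≡ 136 (mod 1831).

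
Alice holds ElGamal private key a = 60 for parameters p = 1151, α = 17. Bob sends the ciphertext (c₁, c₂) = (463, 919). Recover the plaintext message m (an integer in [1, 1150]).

930

Shared mask s = c₁^a mod p = 463^60 mod 1151.
463^1 ≡ 463 (mod 1151)
463^2 = (463^1)^2 ≡ 463^2 = 214369 ≡ 283 (mod 1151)
463^4 = (463^2)^2 ≡ 283^2 = 80089 ≡ 670 (mod 1151)
463^8 = (463^4)^2 ≡ 670^2 = 448900 ≡ 10 (mod 1151)
463^16 = (463^8)^2 ≡ 10^2 = 100 ≡ 100 (mod 1151)
463^32 = (463^16)^2 ≡ 100^2 = 10000 ≡ 792 (mod 1151)
463^60 = 463^32 · 463^16 · 463^8 · 463^4 ≡ 792 · 100 · 10 · 670 ≡ 225 (mod 1151).
So s = 225; s⁻¹ ≡ 1018 (mod 1151).
m = c₂ · s⁻¹ mod 1151 = 919 · 1018 mod 1151 = 930.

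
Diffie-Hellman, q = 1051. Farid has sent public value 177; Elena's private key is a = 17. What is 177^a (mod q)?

319

Shared key K = 177^17 mod 1051.
177^1 ≡ 177 (mod 1051)
177^2 = (177^1)^2 ≡ 177^2 = 31329 ≡ 850 (mod 1051)
177^4 = (177^2)^2 ≡ 850^2 = 722500 ≡ 463 (mod 1051)
177^8 = (177^4)^2 ≡ 463^2 = 214369 ≡ 1016 (mod 1051)
177^16 = (177^8)^2 ≡ 1016^2 = 1032256 ≡ 174 (mod 1051)
177^17 = 177^16 · 177^1 ≡ 174 · 177 ≡ 319 (mod 1051).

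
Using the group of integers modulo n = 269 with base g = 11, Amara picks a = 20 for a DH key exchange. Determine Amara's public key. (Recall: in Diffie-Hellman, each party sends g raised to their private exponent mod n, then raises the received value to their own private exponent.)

Public value = 11^20 mod 269.
11^1 ≡ 11 (mod 269)
11^2 = (11^1)^2 ≡ 11^2 = 121 ≡ 121 (mod 269)
11^4 = (11^2)^2 ≡ 121^2 = 14641 ≡ 115 (mod 269)
11^8 = (11^4)^2 ≡ 115^2 = 13225 ≡ 44 (mod 269)
11^16 = (11^8)^2 ≡ 44^2 = 1936 ≡ 53 (mod 269)
11^20 = 11^16 · 11^4 ≡ 53 · 115 ≡ 177 (mod 269).

177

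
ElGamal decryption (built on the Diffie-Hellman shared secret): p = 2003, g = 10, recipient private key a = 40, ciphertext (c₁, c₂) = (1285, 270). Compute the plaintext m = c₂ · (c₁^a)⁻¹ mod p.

Shared mask s = c₁^a mod p = 1285^40 mod 2003.
1285^1 ≡ 1285 (mod 2003)
1285^2 = (1285^1)^2 ≡ 1285^2 = 1651225 ≡ 753 (mod 2003)
1285^4 = (1285^2)^2 ≡ 753^2 = 567009 ≡ 160 (mod 2003)
1285^8 = (1285^4)^2 ≡ 160^2 = 25600 ≡ 1564 (mod 2003)
1285^16 = (1285^8)^2 ≡ 1564^2 = 2446096 ≡ 433 (mod 2003)
1285^32 = (1285^16)^2 ≡ 433^2 = 187489 ≡ 1210 (mod 2003)
1285^40 = 1285^32 · 1285^8 ≡ 1210 · 1564 ≡ 1608 (mod 2003).
So s = 1608; s⁻¹ ≡ 644 (mod 2003).
m = c₂ · s⁻¹ mod 2003 = 270 · 644 mod 2003 = 1622.

1622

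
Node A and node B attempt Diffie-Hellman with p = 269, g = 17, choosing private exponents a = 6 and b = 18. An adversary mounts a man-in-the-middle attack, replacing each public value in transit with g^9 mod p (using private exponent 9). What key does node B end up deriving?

Node B receives an adversary's public value M = 17^9 mod 269 instead of the honest one.
17^1 ≡ 17 (mod 269)
17^2 = (17^1)^2 ≡ 17^2 = 289 ≡ 20 (mod 269)
17^4 = (17^2)^2 ≡ 20^2 = 400 ≡ 131 (mod 269)
17^8 = (17^4)^2 ≡ 131^2 = 17161 ≡ 214 (mod 269)
17^9 = 17^8 · 17^1 ≡ 214 · 17 ≡ 141 (mod 269).
So M = 141. Node B computes K = M^18 mod 269.
141^1 ≡ 141 (mod 269)
141^2 = (141^1)^2 ≡ 141^2 = 19881 ≡ 244 (mod 269)
141^4 = (141^2)^2 ≡ 244^2 = 59536 ≡ 87 (mod 269)
141^8 = (141^4)^2 ≡ 87^2 = 7569 ≡ 37 (mod 269)
141^16 = (141^8)^2 ≡ 37^2 = 1369 ≡ 24 (mod 269)
141^18 = 141^16 · 141^2 ≡ 24 · 244 ≡ 207 (mod 269).

207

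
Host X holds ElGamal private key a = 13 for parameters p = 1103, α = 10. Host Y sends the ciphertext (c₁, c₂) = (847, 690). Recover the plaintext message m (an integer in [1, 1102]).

Shared mask s = c₁^a mod p = 847^13 mod 1103.
847^1 ≡ 847 (mod 1103)
847^2 = (847^1)^2 ≡ 847^2 = 717409 ≡ 459 (mod 1103)
847^4 = (847^2)^2 ≡ 459^2 = 210681 ≡ 8 (mod 1103)
847^8 = (847^4)^2 ≡ 8^2 = 64 ≡ 64 (mod 1103)
847^13 = 847^8 · 847^4 · 847^1 ≡ 64 · 8 · 847 ≡ 185 (mod 1103).
So s = 185; s⁻¹ ≡ 316 (mod 1103).
m = c₂ · s⁻¹ mod 1103 = 690 · 316 mod 1103 = 749.

749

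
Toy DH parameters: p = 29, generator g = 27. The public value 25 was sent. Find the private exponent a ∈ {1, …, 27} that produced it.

16

Try successive powers of 27 modulo 29:
27^1 ≡ 27
27^2 ≡ 4
27^3 ≡ 21
27^4 ≡ 16
27^5 ≡ 26
27^6 ≡ 6
27^7 ≡ 17
27^8 ≡ 24
27^9 ≡ 10
27^10 ≡ 9
27^11 ≡ 11
27^12 ≡ 7
27^13 ≡ 15
27^14 ≡ 28
27^15 ≡ 2
27^16 ≡ 25
Found: a = 16.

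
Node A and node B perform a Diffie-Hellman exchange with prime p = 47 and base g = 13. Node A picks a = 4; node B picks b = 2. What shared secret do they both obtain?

Node A sends A = g^a mod p = 13^4 mod 47.
13^1 ≡ 13 (mod 47)
13^2 = (13^1)^2 ≡ 13^2 = 169 ≡ 28 (mod 47)
13^4 = (13^2)^2 ≡ 28^2 = 784 ≡ 32 (mod 47)
So A = 32. Node B then computes K = A^b mod p = 32^2 mod 47.
32^1 ≡ 32 (mod 47)
32^2 = (32^1)^2 ≡ 32^2 = 1024 ≡ 37 (mod 47)

37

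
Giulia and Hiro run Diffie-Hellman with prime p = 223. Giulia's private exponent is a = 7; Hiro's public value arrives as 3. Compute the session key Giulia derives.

180

Shared key K = 3^7 mod 223.
3^1 ≡ 3 (mod 223)
3^2 = (3^1)^2 ≡ 3^2 = 9 ≡ 9 (mod 223)
3^4 = (3^2)^2 ≡ 9^2 = 81 ≡ 81 (mod 223)
3^7 = 3^4 · 3^2 · 3^1 ≡ 81 · 9 · 3 ≡ 180 (mod 223).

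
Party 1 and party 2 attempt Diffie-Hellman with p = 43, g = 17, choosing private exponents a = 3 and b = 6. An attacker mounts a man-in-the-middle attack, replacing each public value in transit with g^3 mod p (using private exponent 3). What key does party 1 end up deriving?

41

Party 1 receives an attacker's public value M = 17^3 mod 43 instead of the honest one.
17^1 ≡ 17 (mod 43)
17^2 = (17^1)^2 ≡ 17^2 = 289 ≡ 31 (mod 43)
17^3 = 17^2 · 17^1 ≡ 31 · 17 ≡ 11 (mod 43).
So M = 11. Party 1 computes K = M^3 mod 43.
11^1 ≡ 11 (mod 43)
11^2 = (11^1)^2 ≡ 11^2 = 121 ≡ 35 (mod 43)
11^3 = 11^2 · 11^1 ≡ 35 · 11 ≡ 41 (mod 43).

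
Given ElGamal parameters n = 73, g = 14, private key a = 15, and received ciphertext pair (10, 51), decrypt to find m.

72

Shared mask s = c₁^a mod n = 10^15 mod 73.
10^1 ≡ 10 (mod 73)
10^2 = (10^1)^2 ≡ 10^2 = 100 ≡ 27 (mod 73)
10^4 = (10^2)^2 ≡ 27^2 = 729 ≡ 72 (mod 73)
10^8 = (10^4)^2 ≡ 72^2 = 5184 ≡ 1 (mod 73)
10^15 = 10^8 · 10^4 · 10^2 · 10^1 ≡ 1 · 72 · 27 · 10 ≡ 22 (mod 73).
So s = 22; s⁻¹ ≡ 10 (mod 73).
m = c₂ · s⁻¹ mod 73 = 51 · 10 mod 73 = 72.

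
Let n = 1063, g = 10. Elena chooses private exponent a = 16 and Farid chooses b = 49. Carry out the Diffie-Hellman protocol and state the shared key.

608

Elena sends A = g^a mod n = 10^16 mod 1063.
10^1 ≡ 10 (mod 1063)
10^2 = (10^1)^2 ≡ 10^2 = 100 ≡ 100 (mod 1063)
10^4 = (10^2)^2 ≡ 100^2 = 10000 ≡ 433 (mod 1063)
10^8 = (10^4)^2 ≡ 433^2 = 187489 ≡ 401 (mod 1063)
10^16 = (10^8)^2 ≡ 401^2 = 160801 ≡ 288 (mod 1063)
So A = 288. Farid then computes K = A^b mod n = 288^49 mod 1063.
288^1 ≡ 288 (mod 1063)
288^2 = (288^1)^2 ≡ 288^2 = 82944 ≡ 30 (mod 1063)
288^4 = (288^2)^2 ≡ 30^2 = 900 ≡ 900 (mod 1063)
288^8 = (288^4)^2 ≡ 900^2 = 810000 ≡ 1057 (mod 1063)
288^16 = (288^8)^2 ≡ 1057^2 = 1117249 ≡ 36 (mod 1063)
288^32 = (288^16)^2 ≡ 36^2 = 1296 ≡ 233 (mod 1063)
288^49 = 288^32 · 288^16 · 288^1 ≡ 233 · 36 · 288 ≡ 608 (mod 1063).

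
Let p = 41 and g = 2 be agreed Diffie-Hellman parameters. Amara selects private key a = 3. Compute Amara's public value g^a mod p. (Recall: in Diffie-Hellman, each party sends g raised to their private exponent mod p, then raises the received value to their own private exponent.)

8

Public value = 2^3 mod 41.
2^1 ≡ 2 (mod 41)
2^2 = (2^1)^2 ≡ 2^2 = 4 ≡ 4 (mod 41)
2^3 = 2^2 · 2^1 ≡ 4 · 2 ≡ 8 (mod 41).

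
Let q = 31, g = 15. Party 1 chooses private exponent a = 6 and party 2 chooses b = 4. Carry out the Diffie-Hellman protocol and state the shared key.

2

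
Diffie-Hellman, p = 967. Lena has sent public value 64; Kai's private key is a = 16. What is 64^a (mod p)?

257

Shared key K = 64^16 mod 967.
64^1 ≡ 64 (mod 967)
64^2 = (64^1)^2 ≡ 64^2 = 4096 ≡ 228 (mod 967)
64^4 = (64^2)^2 ≡ 228^2 = 51984 ≡ 733 (mod 967)
64^8 = (64^4)^2 ≡ 733^2 = 537289 ≡ 604 (mod 967)
64^16 = (64^8)^2 ≡ 604^2 = 364816 ≡ 257 (mod 967)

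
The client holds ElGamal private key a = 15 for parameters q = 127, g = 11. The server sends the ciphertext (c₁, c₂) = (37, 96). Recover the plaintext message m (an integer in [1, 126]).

Shared mask s = c₁^a mod q = 37^15 mod 127.
37^1 ≡ 37 (mod 127)
37^2 = (37^1)^2 ≡ 37^2 = 1369 ≡ 99 (mod 127)
37^4 = (37^2)^2 ≡ 99^2 = 9801 ≡ 22 (mod 127)
37^8 = (37^4)^2 ≡ 22^2 = 484 ≡ 103 (mod 127)
37^15 = 37^8 · 37^4 · 37^2 · 37^1 ≡ 103 · 22 · 99 · 37 ≡ 19 (mod 127).
So s = 19; s⁻¹ ≡ 107 (mod 127).
m = c₂ · s⁻¹ mod 127 = 96 · 107 mod 127 = 112.

112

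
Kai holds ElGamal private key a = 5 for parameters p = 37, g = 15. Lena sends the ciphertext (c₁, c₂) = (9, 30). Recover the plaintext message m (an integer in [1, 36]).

27

Shared mask s = c₁^a mod p = 9^5 mod 37.
9^1 ≡ 9 (mod 37)
9^2 = (9^1)^2 ≡ 9^2 = 81 ≡ 7 (mod 37)
9^4 = (9^2)^2 ≡ 7^2 = 49 ≡ 12 (mod 37)
9^5 = 9^4 · 9^1 ≡ 12 · 9 ≡ 34 (mod 37).
So s = 34; s⁻¹ ≡ 12 (mod 37).
m = c₂ · s⁻¹ mod 37 = 30 · 12 mod 37 = 27.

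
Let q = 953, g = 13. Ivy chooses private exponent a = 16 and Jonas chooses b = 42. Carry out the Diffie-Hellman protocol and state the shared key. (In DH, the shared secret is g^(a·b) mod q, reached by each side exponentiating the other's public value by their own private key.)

Ivy sends A = g^a mod q = 13^16 mod 953.
13^1 ≡ 13 (mod 953)
13^2 = (13^1)^2 ≡ 13^2 = 169 ≡ 169 (mod 953)
13^4 = (13^2)^2 ≡ 169^2 = 28561 ≡ 924 (mod 953)
13^8 = (13^4)^2 ≡ 924^2 = 853776 ≡ 841 (mod 953)
13^16 = (13^8)^2 ≡ 841^2 = 707281 ≡ 155 (mod 953)
So A = 155. Jonas then computes K = A^b mod q = 155^42 mod 953.
155^1 ≡ 155 (mod 953)
155^2 = (155^1)^2 ≡ 155^2 = 24025 ≡ 200 (mod 953)
155^4 = (155^2)^2 ≡ 200^2 = 40000 ≡ 927 (mod 953)
155^8 = (155^4)^2 ≡ 927^2 = 859329 ≡ 676 (mod 953)
155^16 = (155^8)^2 ≡ 676^2 = 456976 ≡ 489 (mod 953)
155^32 = (155^16)^2 ≡ 489^2 = 239121 ≡ 871 (mod 953)
155^42 = 155^32 · 155^8 · 155^2 ≡ 871 · 676 · 200 ≡ 802 (mod 953).

802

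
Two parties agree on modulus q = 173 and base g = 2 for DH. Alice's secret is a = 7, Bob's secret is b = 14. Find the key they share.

56

Bob sends B = g^b mod q = 2^14 mod 173.
2^1 ≡ 2 (mod 173)
2^2 = (2^1)^2 ≡ 2^2 = 4 ≡ 4 (mod 173)
2^4 = (2^2)^2 ≡ 4^2 = 16 ≡ 16 (mod 173)
2^8 = (2^4)^2 ≡ 16^2 = 256 ≡ 83 (mod 173)
2^14 = 2^8 · 2^4 · 2^2 ≡ 83 · 16 · 4 ≡ 122 (mod 173).
So B = 122. Alice then computes K = B^a mod q = 122^7 mod 173.
122^1 ≡ 122 (mod 173)
122^2 = (122^1)^2 ≡ 122^2 = 14884 ≡ 6 (mod 173)
122^4 = (122^2)^2 ≡ 6^2 = 36 ≡ 36 (mod 173)
122^7 = 122^4 · 122^2 · 122^1 ≡ 36 · 6 · 122 ≡ 56 (mod 173).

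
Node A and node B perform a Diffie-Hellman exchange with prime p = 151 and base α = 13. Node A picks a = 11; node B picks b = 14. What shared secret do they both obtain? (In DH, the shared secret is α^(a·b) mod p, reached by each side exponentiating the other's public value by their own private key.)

22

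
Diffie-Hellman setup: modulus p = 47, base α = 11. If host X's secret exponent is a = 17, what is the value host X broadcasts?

Public value = 11^{17} \pmod{47}.
11^1 ≡ 11 (mod 47)
11^2 = (11^1)^2 ≡ 11^2 = 121 ≡ 27 (mod 47)
11^4 = (11^2)^2 ≡ 27^2 = 729 ≡ 24 (mod 47)
11^8 = (11^4)^2 ≡ 24^2 = 576 ≡ 12 (mod 47)
11^16 = (11^8)^2 ≡ 12^2 = 144 ≡ 3 (mod 47)
11^17 = 11^16 · 11^1 ≡ 3 · 11 ≡ 33 (mod 47).

33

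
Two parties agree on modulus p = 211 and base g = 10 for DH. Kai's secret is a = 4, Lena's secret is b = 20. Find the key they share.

Kai sends A = g^a mod p = 10^4 mod 211.
10^1 ≡ 10 (mod 211)
10^2 = (10^1)^2 ≡ 10^2 = 100 ≡ 100 (mod 211)
10^4 = (10^2)^2 ≡ 100^2 = 10000 ≡ 83 (mod 211)
So A = 83. Lena then computes K = A^b mod p = 83^20 mod 211.
83^1 ≡ 83 (mod 211)
83^2 = (83^1)^2 ≡ 83^2 = 6889 ≡ 137 (mod 211)
83^4 = (83^2)^2 ≡ 137^2 = 18769 ≡ 201 (mod 211)
83^8 = (83^4)^2 ≡ 201^2 = 40401 ≡ 100 (mod 211)
83^16 = (83^8)^2 ≡ 100^2 = 10000 ≡ 83 (mod 211)
83^20 = 83^16 · 83^4 ≡ 83 · 201 ≡ 14 (mod 211).

14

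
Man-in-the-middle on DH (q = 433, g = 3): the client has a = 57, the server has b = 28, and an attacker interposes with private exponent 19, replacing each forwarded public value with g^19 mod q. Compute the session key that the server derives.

The server receives an attacker's public value M = 3^19 mod 433 instead of the honest one.
3^1 ≡ 3 (mod 433)
3^2 = (3^1)^2 ≡ 3^2 = 9 ≡ 9 (mod 433)
3^4 = (3^2)^2 ≡ 9^2 = 81 ≡ 81 (mod 433)
3^8 = (3^4)^2 ≡ 81^2 = 6561 ≡ 66 (mod 433)
3^16 = (3^8)^2 ≡ 66^2 = 4356 ≡ 26 (mod 433)
3^19 = 3^16 · 3^2 · 3^1 ≡ 26 · 9 · 3 ≡ 269 (mod 433).
So M = 269. The server computes K = M^28 mod 433.
269^1 ≡ 269 (mod 433)
269^2 = (269^1)^2 ≡ 269^2 = 72361 ≡ 50 (mod 433)
269^4 = (269^2)^2 ≡ 50^2 = 2500 ≡ 335 (mod 433)
269^8 = (269^4)^2 ≡ 335^2 = 112225 ≡ 78 (mod 433)
269^16 = (269^8)^2 ≡ 78^2 = 6084 ≡ 22 (mod 433)
269^28 = 269^16 · 269^8 · 269^4 ≡ 22 · 78 · 335 ≡ 269 (mod 433).

269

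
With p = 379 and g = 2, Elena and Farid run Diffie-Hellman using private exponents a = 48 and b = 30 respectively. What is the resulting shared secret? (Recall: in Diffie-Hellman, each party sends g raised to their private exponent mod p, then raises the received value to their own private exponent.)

Elena sends A = g^a mod p = 2^48 mod 379.
2^1 ≡ 2 (mod 379)
2^2 = (2^1)^2 ≡ 2^2 = 4 ≡ 4 (mod 379)
2^4 = (2^2)^2 ≡ 4^2 = 16 ≡ 16 (mod 379)
2^8 = (2^4)^2 ≡ 16^2 = 256 ≡ 256 (mod 379)
2^16 = (2^8)^2 ≡ 256^2 = 65536 ≡ 348 (mod 379)
2^32 = (2^16)^2 ≡ 348^2 = 121104 ≡ 203 (mod 379)
2^48 = 2^32 · 2^16 ≡ 203 · 348 ≡ 150 (mod 379).
So A = 150. Farid then computes K = A^b mod p = 150^30 mod 379.
150^1 ≡ 150 (mod 379)
150^2 = (150^1)^2 ≡ 150^2 = 22500 ≡ 139 (mod 379)
150^4 = (150^2)^2 ≡ 139^2 = 19321 ≡ 371 (mod 379)
150^8 = (150^4)^2 ≡ 371^2 = 137641 ≡ 64 (mod 379)
150^16 = (150^8)^2 ≡ 64^2 = 4096 ≡ 306 (mod 379)
150^30 = 150^16 · 150^8 · 150^4 · 150^2 ≡ 306 · 64 · 371 · 139 ≡ 311 (mod 379).

311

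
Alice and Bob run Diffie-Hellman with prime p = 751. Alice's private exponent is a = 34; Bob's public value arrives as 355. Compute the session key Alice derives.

Shared key K = 355^34 mod 751.
355^1 ≡ 355 (mod 751)
355^2 = (355^1)^2 ≡ 355^2 = 126025 ≡ 608 (mod 751)
355^4 = (355^2)^2 ≡ 608^2 = 369664 ≡ 172 (mod 751)
355^8 = (355^4)^2 ≡ 172^2 = 29584 ≡ 295 (mod 751)
355^16 = (355^8)^2 ≡ 295^2 = 87025 ≡ 660 (mod 751)
355^32 = (355^16)^2 ≡ 660^2 = 435600 ≡ 20 (mod 751)
355^34 = 355^32 · 355^2 ≡ 20 · 608 ≡ 144 (mod 751).

144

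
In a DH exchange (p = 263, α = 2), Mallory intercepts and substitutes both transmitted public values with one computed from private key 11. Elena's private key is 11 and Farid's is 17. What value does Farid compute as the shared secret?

173

Farid receives Mallory's public value M = 2^11 mod 263 instead of the honest one.
2^1 ≡ 2 (mod 263)
2^2 = (2^1)^2 ≡ 2^2 = 4 ≡ 4 (mod 263)
2^4 = (2^2)^2 ≡ 4^2 = 16 ≡ 16 (mod 263)
2^8 = (2^4)^2 ≡ 16^2 = 256 ≡ 256 (mod 263)
2^11 = 2^8 · 2^2 · 2^1 ≡ 256 · 4 · 2 ≡ 207 (mod 263).
So M = 207. Farid computes K = M^17 mod 263.
207^1 ≡ 207 (mod 263)
207^2 = (207^1)^2 ≡ 207^2 = 42849 ≡ 243 (mod 263)
207^4 = (207^2)^2 ≡ 243^2 = 59049 ≡ 137 (mod 263)
207^8 = (207^4)^2 ≡ 137^2 = 18769 ≡ 96 (mod 263)
207^16 = (207^8)^2 ≡ 96^2 = 9216 ≡ 11 (mod 263)
207^17 = 207^16 · 207^1 ≡ 11 · 207 ≡ 173 (mod 263).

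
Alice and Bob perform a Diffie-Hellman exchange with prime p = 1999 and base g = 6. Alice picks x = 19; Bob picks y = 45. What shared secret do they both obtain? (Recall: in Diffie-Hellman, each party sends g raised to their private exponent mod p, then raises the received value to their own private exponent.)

487

Alice sends A = g^x mod p = 6^19 mod 1999.
6^1 ≡ 6 (mod 1999)
6^2 = (6^1)^2 ≡ 6^2 = 36 ≡ 36 (mod 1999)
6^4 = (6^2)^2 ≡ 36^2 = 1296 ≡ 1296 (mod 1999)
6^8 = (6^4)^2 ≡ 1296^2 = 1679616 ≡ 456 (mod 1999)
6^16 = (6^8)^2 ≡ 456^2 = 207936 ≡ 40 (mod 1999)
6^19 = 6^16 · 6^2 · 6^1 ≡ 40 · 36 · 6 ≡ 644 (mod 1999).
So A = 644. Bob then computes K = A^y mod p = 644^45 mod 1999.
644^1 ≡ 644 (mod 1999)
644^2 = (644^1)^2 ≡ 644^2 = 414736 ≡ 943 (mod 1999)
644^4 = (644^2)^2 ≡ 943^2 = 889249 ≡ 1693 (mod 1999)
644^8 = (644^4)^2 ≡ 1693^2 = 2866249 ≡ 1682 (mod 1999)
644^16 = (644^8)^2 ≡ 1682^2 = 2829124 ≡ 539 (mod 1999)
644^32 = (644^16)^2 ≡ 539^2 = 290521 ≡ 666 (mod 1999)
644^45 = 644^32 · 644^8 · 644^4 · 644^1 ≡ 666 · 1682 · 1693 · 644 ≡ 487 (mod 1999).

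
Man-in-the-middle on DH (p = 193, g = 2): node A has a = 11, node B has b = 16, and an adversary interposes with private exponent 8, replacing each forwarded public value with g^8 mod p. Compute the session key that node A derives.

Node A receives an adversary's public value M = 2^8 mod 193 instead of the honest one.
2^1 ≡ 2 (mod 193)
2^2 = (2^1)^2 ≡ 2^2 = 4 ≡ 4 (mod 193)
2^4 = (2^2)^2 ≡ 4^2 = 16 ≡ 16 (mod 193)
2^8 = (2^4)^2 ≡ 16^2 = 256 ≡ 63 (mod 193)
So M = 63. Node A computes K = M^11 mod 193.
63^1 ≡ 63 (mod 193)
63^2 = (63^1)^2 ≡ 63^2 = 3969 ≡ 109 (mod 193)
63^4 = (63^2)^2 ≡ 109^2 = 11881 ≡ 108 (mod 193)
63^8 = (63^4)^2 ≡ 108^2 = 11664 ≡ 84 (mod 193)
63^11 = 63^8 · 63^2 · 63^1 ≡ 84 · 109 · 63 ≡ 144 (mod 193).

144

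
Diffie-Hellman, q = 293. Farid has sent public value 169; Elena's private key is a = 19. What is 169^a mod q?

216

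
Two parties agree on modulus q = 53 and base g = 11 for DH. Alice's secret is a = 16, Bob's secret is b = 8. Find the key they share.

46

Bob sends B = g^b mod q = 11^8 mod 53.
11^1 ≡ 11 (mod 53)
11^2 = (11^1)^2 ≡ 11^2 = 121 ≡ 15 (mod 53)
11^4 = (11^2)^2 ≡ 15^2 = 225 ≡ 13 (mod 53)
11^8 = (11^4)^2 ≡ 13^2 = 169 ≡ 10 (mod 53)
So B = 10. Alice then computes K = B^a mod q = 10^16 mod 53.
10^1 ≡ 10 (mod 53)
10^2 = (10^1)^2 ≡ 10^2 = 100 ≡ 47 (mod 53)
10^4 = (10^2)^2 ≡ 47^2 = 2209 ≡ 36 (mod 53)
10^8 = (10^4)^2 ≡ 36^2 = 1296 ≡ 24 (mod 53)
10^16 = (10^8)^2 ≡ 24^2 = 576 ≡ 46 (mod 53)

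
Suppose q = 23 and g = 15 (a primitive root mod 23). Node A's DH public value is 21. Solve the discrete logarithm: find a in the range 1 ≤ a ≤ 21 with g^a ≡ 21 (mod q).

Try successive powers of 15 modulo 23:
15^1 ≡ 15
15^2 ≡ 18
15^3 ≡ 17
15^4 ≡ 2
15^5 ≡ 7
15^6 ≡ 13
15^7 ≡ 11
15^8 ≡ 4
15^9 ≡ 14
15^10 ≡ 3
15^11 ≡ 22
15^12 ≡ 8
15^13 ≡ 5
15^14 ≡ 6
15^15 ≡ 21
Found: a = 15.

15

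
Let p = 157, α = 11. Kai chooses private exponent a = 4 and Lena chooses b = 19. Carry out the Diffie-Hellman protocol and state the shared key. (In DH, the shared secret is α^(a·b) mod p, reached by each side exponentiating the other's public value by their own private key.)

109

Kai sends A = α^a mod p = 11^4 mod 157.
11^1 ≡ 11 (mod 157)
11^2 = (11^1)^2 ≡ 11^2 = 121 ≡ 121 (mod 157)
11^4 = (11^2)^2 ≡ 121^2 = 14641 ≡ 40 (mod 157)
So A = 40. Lena then computes K = A^b mod p = 40^19 mod 157.
40^1 ≡ 40 (mod 157)
40^2 = (40^1)^2 ≡ 40^2 = 1600 ≡ 30 (mod 157)
40^4 = (40^2)^2 ≡ 30^2 = 900 ≡ 115 (mod 157)
40^8 = (40^4)^2 ≡ 115^2 = 13225 ≡ 37 (mod 157)
40^16 = (40^8)^2 ≡ 37^2 = 1369 ≡ 113 (mod 157)
40^19 = 40^16 · 40^2 · 40^1 ≡ 113 · 30 · 40 ≡ 109 (mod 157).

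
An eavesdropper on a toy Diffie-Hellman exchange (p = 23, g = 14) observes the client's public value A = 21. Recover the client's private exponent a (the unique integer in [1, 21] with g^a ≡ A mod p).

9

Try successive powers of 14 modulo 23:
14^1 ≡ 14
14^2 ≡ 12
14^3 ≡ 7
14^4 ≡ 6
14^5 ≡ 15
14^6 ≡ 3
14^7 ≡ 19
14^8 ≡ 13
14^9 ≡ 21
Found: a = 9.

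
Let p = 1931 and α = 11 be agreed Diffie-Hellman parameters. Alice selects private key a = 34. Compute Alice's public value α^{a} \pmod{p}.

1501

Public value = 11^{34} \pmod{1931}.
11^1 ≡ 11 (mod 1931)
11^2 = (11^1)^2 ≡ 11^2 = 121 ≡ 121 (mod 1931)
11^4 = (11^2)^2 ≡ 121^2 = 14641 ≡ 1124 (mod 1931)
11^8 = (11^4)^2 ≡ 1124^2 = 1263376 ≡ 502 (mod 1931)
11^16 = (11^8)^2 ≡ 502^2 = 252004 ≡ 974 (mod 1931)
11^32 = (11^16)^2 ≡ 974^2 = 948676 ≡ 555 (mod 1931)
11^34 = 11^32 · 11^2 ≡ 555 · 121 ≡ 1501 (mod 1931).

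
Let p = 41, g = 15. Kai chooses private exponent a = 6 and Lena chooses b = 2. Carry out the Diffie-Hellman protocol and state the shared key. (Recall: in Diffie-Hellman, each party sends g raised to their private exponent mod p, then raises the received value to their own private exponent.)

Kai sends A = g^a mod p = 15^6 mod 41.
15^1 ≡ 15 (mod 41)
15^2 = (15^1)^2 ≡ 15^2 = 225 ≡ 20 (mod 41)
15^4 = (15^2)^2 ≡ 20^2 = 400 ≡ 31 (mod 41)
15^6 = 15^4 · 15^2 ≡ 31 · 20 ≡ 5 (mod 41).
So A = 5. Lena then computes K = A^b mod p = 5^2 mod 41.
5^1 ≡ 5 (mod 41)
5^2 = (5^1)^2 ≡ 5^2 = 25 ≡ 25 (mod 41)

25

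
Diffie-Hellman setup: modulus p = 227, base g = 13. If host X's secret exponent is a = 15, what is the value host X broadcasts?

5

Public value = 13^15 mod 227.
13^1 ≡ 13 (mod 227)
13^2 = (13^1)^2 ≡ 13^2 = 169 ≡ 169 (mod 227)
13^4 = (13^2)^2 ≡ 169^2 = 28561 ≡ 186 (mod 227)
13^8 = (13^4)^2 ≡ 186^2 = 34596 ≡ 92 (mod 227)
13^15 = 13^8 · 13^4 · 13^2 · 13^1 ≡ 92 · 186 · 169 · 13 ≡ 5 (mod 227).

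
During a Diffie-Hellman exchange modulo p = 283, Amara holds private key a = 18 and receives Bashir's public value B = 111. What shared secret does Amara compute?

Shared key K = 111^18 mod 283.
111^1 ≡ 111 (mod 283)
111^2 = (111^1)^2 ≡ 111^2 = 12321 ≡ 152 (mod 283)
111^4 = (111^2)^2 ≡ 152^2 = 23104 ≡ 181 (mod 283)
111^8 = (111^4)^2 ≡ 181^2 = 32761 ≡ 216 (mod 283)
111^16 = (111^8)^2 ≡ 216^2 = 46656 ≡ 244 (mod 283)
111^18 = 111^16 · 111^2 ≡ 244 · 152 ≡ 15 (mod 283).

15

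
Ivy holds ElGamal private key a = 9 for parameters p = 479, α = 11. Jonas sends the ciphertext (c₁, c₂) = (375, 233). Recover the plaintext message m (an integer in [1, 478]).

147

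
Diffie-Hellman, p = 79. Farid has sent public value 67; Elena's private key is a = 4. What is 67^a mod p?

38

Shared key K = 67^4 mod 79.
67^1 ≡ 67 (mod 79)
67^2 = (67^1)^2 ≡ 67^2 = 4489 ≡ 65 (mod 79)
67^4 = (67^2)^2 ≡ 65^2 = 4225 ≡ 38 (mod 79)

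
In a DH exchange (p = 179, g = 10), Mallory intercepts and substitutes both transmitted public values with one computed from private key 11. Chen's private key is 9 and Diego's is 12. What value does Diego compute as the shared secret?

Diego receives Mallory's public value M = 10^11 mod 179 instead of the honest one.
10^1 ≡ 10 (mod 179)
10^2 = (10^1)^2 ≡ 10^2 = 100 ≡ 100 (mod 179)
10^4 = (10^2)^2 ≡ 100^2 = 10000 ≡ 155 (mod 179)
10^8 = (10^4)^2 ≡ 155^2 = 24025 ≡ 39 (mod 179)
10^11 = 10^8 · 10^2 · 10^1 ≡ 39 · 100 · 10 ≡ 157 (mod 179).
So M = 157. Diego computes K = M^12 mod 179.
157^1 ≡ 157 (mod 179)
157^2 = (157^1)^2 ≡ 157^2 = 24649 ≡ 126 (mod 179)
157^4 = (157^2)^2 ≡ 126^2 = 15876 ≡ 124 (mod 179)
157^8 = (157^4)^2 ≡ 124^2 = 15376 ≡ 161 (mod 179)
157^12 = 157^8 · 157^4 ≡ 161 · 124 ≡ 95 (mod 179).

95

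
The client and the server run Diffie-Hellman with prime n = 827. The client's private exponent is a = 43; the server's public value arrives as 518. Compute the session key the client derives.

620

Shared key K = 518^43 mod 827.
518^1 ≡ 518 (mod 827)
518^2 = (518^1)^2 ≡ 518^2 = 268324 ≡ 376 (mod 827)
518^4 = (518^2)^2 ≡ 376^2 = 141376 ≡ 786 (mod 827)
518^8 = (518^4)^2 ≡ 786^2 = 617796 ≡ 27 (mod 827)
518^16 = (518^8)^2 ≡ 27^2 = 729 ≡ 729 (mod 827)
518^32 = (518^16)^2 ≡ 729^2 = 531441 ≡ 507 (mod 827)
518^43 = 518^32 · 518^8 · 518^2 · 518^1 ≡ 507 · 27 · 376 · 518 ≡ 620 (mod 827).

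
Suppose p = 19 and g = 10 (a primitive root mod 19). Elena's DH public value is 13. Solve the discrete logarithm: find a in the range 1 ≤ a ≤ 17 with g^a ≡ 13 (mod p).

Try successive powers of 10 modulo 19:
10^1 ≡ 10
10^2 ≡ 5
10^3 ≡ 12
10^4 ≡ 6
10^5 ≡ 3
10^6 ≡ 11
10^7 ≡ 15
10^8 ≡ 17
10^9 ≡ 18
10^10 ≡ 9
10^11 ≡ 14
10^12 ≡ 7
10^13 ≡ 13
Found: a = 13.

13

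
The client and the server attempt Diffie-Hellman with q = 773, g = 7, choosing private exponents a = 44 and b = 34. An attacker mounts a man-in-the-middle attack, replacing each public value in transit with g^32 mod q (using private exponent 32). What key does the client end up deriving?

525

The client receives an attacker's public value M = 7^32 mod 773 instead of the honest one.
7^1 ≡ 7 (mod 773)
7^2 = (7^1)^2 ≡ 7^2 = 49 ≡ 49 (mod 773)
7^4 = (7^2)^2 ≡ 49^2 = 2401 ≡ 82 (mod 773)
7^8 = (7^4)^2 ≡ 82^2 = 6724 ≡ 540 (mod 773)
7^16 = (7^8)^2 ≡ 540^2 = 291600 ≡ 179 (mod 773)
7^32 = (7^16)^2 ≡ 179^2 = 32041 ≡ 348 (mod 773)
So M = 348. The client computes K = M^44 mod 773.
348^1 ≡ 348 (mod 773)
348^2 = (348^1)^2 ≡ 348^2 = 121104 ≡ 516 (mod 773)
348^4 = (348^2)^2 ≡ 516^2 = 266256 ≡ 344 (mod 773)
348^8 = (348^4)^2 ≡ 344^2 = 118336 ≡ 67 (mod 773)
348^16 = (348^8)^2 ≡ 67^2 = 4489 ≡ 624 (mod 773)
348^32 = (348^16)^2 ≡ 624^2 = 389376 ≡ 557 (mod 773)
348^44 = 348^32 · 348^8 · 348^4 ≡ 557 · 67 · 344 ≡ 525 (mod 773).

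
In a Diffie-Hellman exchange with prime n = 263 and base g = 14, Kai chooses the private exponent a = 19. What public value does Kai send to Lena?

238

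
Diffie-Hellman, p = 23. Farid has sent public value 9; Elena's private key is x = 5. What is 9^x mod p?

Shared key K = 9^5 mod 23.
9^1 ≡ 9 (mod 23)
9^2 = (9^1)^2 ≡ 9^2 = 81 ≡ 12 (mod 23)
9^4 = (9^2)^2 ≡ 12^2 = 144 ≡ 6 (mod 23)
9^5 = 9^4 · 9^1 ≡ 6 · 9 ≡ 8 (mod 23).

8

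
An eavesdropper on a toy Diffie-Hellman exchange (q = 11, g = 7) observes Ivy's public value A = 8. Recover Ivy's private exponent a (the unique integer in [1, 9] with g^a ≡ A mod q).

9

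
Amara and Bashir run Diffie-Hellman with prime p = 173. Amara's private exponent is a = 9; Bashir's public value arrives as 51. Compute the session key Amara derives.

10

Shared key K = 51^9 mod 173.
51^1 ≡ 51 (mod 173)
51^2 = (51^1)^2 ≡ 51^2 = 2601 ≡ 6 (mod 173)
51^4 = (51^2)^2 ≡ 6^2 = 36 ≡ 36 (mod 173)
51^8 = (51^4)^2 ≡ 36^2 = 1296 ≡ 85 (mod 173)
51^9 = 51^8 · 51^1 ≡ 85 · 51 ≡ 10 (mod 173).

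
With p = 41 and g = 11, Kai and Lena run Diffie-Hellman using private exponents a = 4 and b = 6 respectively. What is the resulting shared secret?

Kai sends A = g^a mod p = 11^4 mod 41.
11^1 ≡ 11 (mod 41)
11^2 = (11^1)^2 ≡ 11^2 = 121 ≡ 39 (mod 41)
11^4 = (11^2)^2 ≡ 39^2 = 1521 ≡ 4 (mod 41)
So A = 4. Lena then computes K = A^b mod p = 4^6 mod 41.
4^1 ≡ 4 (mod 41)
4^2 = (4^1)^2 ≡ 4^2 = 16 ≡ 16 (mod 41)
4^4 = (4^2)^2 ≡ 16^2 = 256 ≡ 10 (mod 41)
4^6 = 4^4 · 4^2 ≡ 10 · 16 ≡ 37 (mod 41).

37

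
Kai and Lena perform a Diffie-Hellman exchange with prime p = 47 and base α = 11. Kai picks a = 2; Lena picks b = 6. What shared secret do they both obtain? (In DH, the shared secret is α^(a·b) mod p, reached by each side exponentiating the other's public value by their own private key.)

6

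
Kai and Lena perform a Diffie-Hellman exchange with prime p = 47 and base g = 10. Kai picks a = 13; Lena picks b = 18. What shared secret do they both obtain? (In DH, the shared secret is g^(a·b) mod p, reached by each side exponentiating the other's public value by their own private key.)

36

Lena sends B = g^b mod p = 10^18 mod 47.
10^1 ≡ 10 (mod 47)
10^2 = (10^1)^2 ≡ 10^2 = 100 ≡ 6 (mod 47)
10^4 = (10^2)^2 ≡ 6^2 = 36 ≡ 36 (mod 47)
10^8 = (10^4)^2 ≡ 36^2 = 1296 ≡ 27 (mod 47)
10^16 = (10^8)^2 ≡ 27^2 = 729 ≡ 24 (mod 47)
10^18 = 10^16 · 10^2 ≡ 24 · 6 ≡ 3 (mod 47).
So B = 3. Kai then computes K = B^a mod p = 3^13 mod 47.
3^1 ≡ 3 (mod 47)
3^2 = (3^1)^2 ≡ 3^2 = 9 ≡ 9 (mod 47)
3^4 = (3^2)^2 ≡ 9^2 = 81 ≡ 34 (mod 47)
3^8 = (3^4)^2 ≡ 34^2 = 1156 ≡ 28 (mod 47)
3^13 = 3^8 · 3^4 · 3^1 ≡ 28 · 34 · 3 ≡ 36 (mod 47).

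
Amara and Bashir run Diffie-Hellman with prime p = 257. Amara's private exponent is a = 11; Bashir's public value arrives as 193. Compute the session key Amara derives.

253

Shared key K = 193^11 mod 257.
193^1 ≡ 193 (mod 257)
193^2 = (193^1)^2 ≡ 193^2 = 37249 ≡ 241 (mod 257)
193^4 = (193^2)^2 ≡ 241^2 = 58081 ≡ 256 (mod 257)
193^8 = (193^4)^2 ≡ 256^2 = 65536 ≡ 1 (mod 257)
193^11 = 193^8 · 193^2 · 193^1 ≡ 1 · 241 · 193 ≡ 253 (mod 257).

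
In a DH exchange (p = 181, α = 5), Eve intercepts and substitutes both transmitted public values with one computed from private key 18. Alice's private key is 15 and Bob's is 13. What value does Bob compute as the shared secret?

Bob receives Eve's public value M = 5^18 mod 181 instead of the honest one.
5^1 ≡ 5 (mod 181)
5^2 = (5^1)^2 ≡ 5^2 = 25 ≡ 25 (mod 181)
5^4 = (5^2)^2 ≡ 25^2 = 625 ≡ 82 (mod 181)
5^8 = (5^4)^2 ≡ 82^2 = 6724 ≡ 27 (mod 181)
5^16 = (5^8)^2 ≡ 27^2 = 729 ≡ 5 (mod 181)
5^18 = 5^16 · 5^2 ≡ 5 · 25 ≡ 125 (mod 181).
So M = 125. Bob computes K = M^13 mod 181.
125^1 ≡ 125 (mod 181)
125^2 = (125^1)^2 ≡ 125^2 = 15625 ≡ 59 (mod 181)
125^4 = (125^2)^2 ≡ 59^2 = 3481 ≡ 42 (mod 181)
125^8 = (125^4)^2 ≡ 42^2 = 1764 ≡ 135 (mod 181)
125^13 = 125^8 · 125^4 · 125^1 ≡ 135 · 42 · 125 ≡ 135 (mod 181).

135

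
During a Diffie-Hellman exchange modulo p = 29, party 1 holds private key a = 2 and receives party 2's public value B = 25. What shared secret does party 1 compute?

16

Shared key K = 25^2 mod 29.
25^1 ≡ 25 (mod 29)
25^2 = (25^1)^2 ≡ 25^2 = 625 ≡ 16 (mod 29)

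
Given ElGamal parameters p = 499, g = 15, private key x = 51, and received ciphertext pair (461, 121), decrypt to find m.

Shared mask s = c₁^x mod p = 461^51 mod 499.
461^1 ≡ 461 (mod 499)
461^2 = (461^1)^2 ≡ 461^2 = 212521 ≡ 446 (mod 499)
461^4 = (461^2)^2 ≡ 446^2 = 198916 ≡ 314 (mod 499)
461^8 = (461^4)^2 ≡ 314^2 = 98596 ≡ 293 (mod 499)
461^16 = (461^8)^2 ≡ 293^2 = 85849 ≡ 21 (mod 499)
461^32 = (461^16)^2 ≡ 21^2 = 441 ≡ 441 (mod 499)
461^51 = 461^32 · 461^16 · 461^2 · 461^1 ≡ 441 · 21 · 446 · 461 ≡ 32 (mod 499).
So s = 32; s⁻¹ ≡ 78 (mod 499).
m = c₂ · s⁻¹ mod 499 = 121 · 78 mod 499 = 456.

456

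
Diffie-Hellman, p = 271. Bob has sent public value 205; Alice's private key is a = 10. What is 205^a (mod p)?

32

Shared key K = 205^10 mod 271.
205^1 ≡ 205 (mod 271)
205^2 = (205^1)^2 ≡ 205^2 = 42025 ≡ 20 (mod 271)
205^4 = (205^2)^2 ≡ 20^2 = 400 ≡ 129 (mod 271)
205^8 = (205^4)^2 ≡ 129^2 = 16641 ≡ 110 (mod 271)
205^10 = 205^8 · 205^2 ≡ 110 · 20 ≡ 32 (mod 271).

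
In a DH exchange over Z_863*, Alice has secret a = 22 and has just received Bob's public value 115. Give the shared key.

260

Shared key K = 115^22 mod 863.
115^1 ≡ 115 (mod 863)
115^2 = (115^1)^2 ≡ 115^2 = 13225 ≡ 280 (mod 863)
115^4 = (115^2)^2 ≡ 280^2 = 78400 ≡ 730 (mod 863)
115^8 = (115^4)^2 ≡ 730^2 = 532900 ≡ 429 (mod 863)
115^16 = (115^8)^2 ≡ 429^2 = 184041 ≡ 222 (mod 863)
115^22 = 115^16 · 115^4 · 115^2 ≡ 222 · 730 · 280 ≡ 260 (mod 863).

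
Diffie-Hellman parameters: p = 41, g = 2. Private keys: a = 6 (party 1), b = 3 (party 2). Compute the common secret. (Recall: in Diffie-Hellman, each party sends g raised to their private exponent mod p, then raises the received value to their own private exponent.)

31

Party 1 sends A = g^a mod p = 2^6 mod 41.
2^1 ≡ 2 (mod 41)
2^2 = (2^1)^2 ≡ 2^2 = 4 ≡ 4 (mod 41)
2^4 = (2^2)^2 ≡ 4^2 = 16 ≡ 16 (mod 41)
2^6 = 2^4 · 2^2 ≡ 16 · 4 ≡ 23 (mod 41).
So A = 23. Party 2 then computes K = A^b mod p = 23^3 mod 41.
23^1 ≡ 23 (mod 41)
23^2 = (23^1)^2 ≡ 23^2 = 529 ≡ 37 (mod 41)
23^3 = 23^2 · 23^1 ≡ 37 · 23 ≡ 31 (mod 41).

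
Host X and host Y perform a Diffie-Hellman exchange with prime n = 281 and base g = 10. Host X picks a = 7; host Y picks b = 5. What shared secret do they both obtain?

Host X sends A = g^a mod n = 10^7 mod 281.
10^1 ≡ 10 (mod 281)
10^2 = (10^1)^2 ≡ 10^2 = 100 ≡ 100 (mod 281)
10^4 = (10^2)^2 ≡ 100^2 = 10000 ≡ 165 (mod 281)
10^7 = 10^4 · 10^2 · 10^1 ≡ 165 · 100 · 10 ≡ 53 (mod 281).
So A = 53. Host Y then computes K = A^b mod n = 53^5 mod 281.
53^1 ≡ 53 (mod 281)
53^2 = (53^1)^2 ≡ 53^2 = 2809 ≡ 280 (mod 281)
53^4 = (53^2)^2 ≡ 280^2 = 78400 ≡ 1 (mod 281)
53^5 = 53^4 · 53^1 ≡ 1 · 53 ≡ 53 (mod 281).

53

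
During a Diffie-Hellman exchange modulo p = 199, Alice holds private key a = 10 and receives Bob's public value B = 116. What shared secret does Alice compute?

90

Shared key K = 116^10 mod 199.
116^1 ≡ 116 (mod 199)
116^2 = (116^1)^2 ≡ 116^2 = 13456 ≡ 123 (mod 199)
116^4 = (116^2)^2 ≡ 123^2 = 15129 ≡ 5 (mod 199)
116^8 = (116^4)^2 ≡ 5^2 = 25 ≡ 25 (mod 199)
116^10 = 116^8 · 116^2 ≡ 25 · 123 ≡ 90 (mod 199).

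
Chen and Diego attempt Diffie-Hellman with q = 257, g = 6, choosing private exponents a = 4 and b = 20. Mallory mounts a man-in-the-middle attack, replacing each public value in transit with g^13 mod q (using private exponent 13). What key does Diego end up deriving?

11

Diego receives Mallory's public value M = 6^13 mod 257 instead of the honest one.
6^1 ≡ 6 (mod 257)
6^2 = (6^1)^2 ≡ 6^2 = 36 ≡ 36 (mod 257)
6^4 = (6^2)^2 ≡ 36^2 = 1296 ≡ 11 (mod 257)
6^8 = (6^4)^2 ≡ 11^2 = 121 ≡ 121 (mod 257)
6^13 = 6^8 · 6^4 · 6^1 ≡ 121 · 11 · 6 ≡ 19 (mod 257).
So M = 19. Diego computes K = M^20 mod 257.
19^1 ≡ 19 (mod 257)
19^2 = (19^1)^2 ≡ 19^2 = 361 ≡ 104 (mod 257)
19^4 = (19^2)^2 ≡ 104^2 = 10816 ≡ 22 (mod 257)
19^8 = (19^4)^2 ≡ 22^2 = 484 ≡ 227 (mod 257)
19^16 = (19^8)^2 ≡ 227^2 = 51529 ≡ 129 (mod 257)
19^20 = 19^16 · 19^4 ≡ 129 · 22 ≡ 11 (mod 257).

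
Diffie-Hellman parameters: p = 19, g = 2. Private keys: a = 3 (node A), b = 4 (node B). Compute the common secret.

11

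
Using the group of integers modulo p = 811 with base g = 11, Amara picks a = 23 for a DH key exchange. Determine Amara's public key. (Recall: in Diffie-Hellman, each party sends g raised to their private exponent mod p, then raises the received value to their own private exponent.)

740

Public value = 11^23 mod 811.
11^1 ≡ 11 (mod 811)
11^2 = (11^1)^2 ≡ 11^2 = 121 ≡ 121 (mod 811)
11^4 = (11^2)^2 ≡ 121^2 = 14641 ≡ 43 (mod 811)
11^8 = (11^4)^2 ≡ 43^2 = 1849 ≡ 227 (mod 811)
11^16 = (11^8)^2 ≡ 227^2 = 51529 ≡ 436 (mod 811)
11^23 = 11^16 · 11^4 · 11^2 · 11^1 ≡ 436 · 43 · 121 · 11 ≡ 740 (mod 811).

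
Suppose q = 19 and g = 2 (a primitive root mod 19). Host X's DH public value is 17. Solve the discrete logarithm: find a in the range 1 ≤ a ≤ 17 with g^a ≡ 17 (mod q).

Try successive powers of 2 modulo 19:
2^1 ≡ 2
2^2 ≡ 4
2^3 ≡ 8
2^4 ≡ 16
2^5 ≡ 13
2^6 ≡ 7
2^7 ≡ 14
2^8 ≡ 9
2^9 ≡ 18
2^10 ≡ 17
Found: a = 10.

10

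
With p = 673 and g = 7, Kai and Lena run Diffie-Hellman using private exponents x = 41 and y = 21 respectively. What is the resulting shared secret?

Kai sends A = g^x mod p = 7^41 mod 673.
7^1 ≡ 7 (mod 673)
7^2 = (7^1)^2 ≡ 7^2 = 49 ≡ 49 (mod 673)
7^4 = (7^2)^2 ≡ 49^2 = 2401 ≡ 382 (mod 673)
7^8 = (7^4)^2 ≡ 382^2 = 145924 ≡ 556 (mod 673)
7^16 = (7^8)^2 ≡ 556^2 = 309136 ≡ 229 (mod 673)
7^32 = (7^16)^2 ≡ 229^2 = 52441 ≡ 620 (mod 673)
7^41 = 7^32 · 7^8 · 7^1 ≡ 620 · 556 · 7 ≡ 335 (mod 673).
So A = 335. Lena then computes K = A^y mod p = 335^21 mod 673.
335^1 ≡ 335 (mod 673)
335^2 = (335^1)^2 ≡ 335^2 = 112225 ≡ 507 (mod 673)
335^4 = (335^2)^2 ≡ 507^2 = 257049 ≡ 636 (mod 673)
335^8 = (335^4)^2 ≡ 636^2 = 404496 ≡ 23 (mod 673)
335^16 = (335^8)^2 ≡ 23^2 = 529 ≡ 529 (mod 673)
335^21 = 335^16 · 335^4 · 335^1 ≡ 529 · 636 · 335 ≡ 84 (mod 673).

84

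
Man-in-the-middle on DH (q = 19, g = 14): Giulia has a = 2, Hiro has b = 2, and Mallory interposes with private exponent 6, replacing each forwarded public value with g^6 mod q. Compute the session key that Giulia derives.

11

Giulia receives Mallory's public value M = 14^6 mod 19 instead of the honest one.
14^1 ≡ 14 (mod 19)
14^2 = (14^1)^2 ≡ 14^2 = 196 ≡ 6 (mod 19)
14^4 = (14^2)^2 ≡ 6^2 = 36 ≡ 17 (mod 19)
14^6 = 14^4 · 14^2 ≡ 17 · 6 ≡ 7 (mod 19).
So M = 7. Giulia computes K = M^2 mod 19.
7^1 ≡ 7 (mod 19)
7^2 = (7^1)^2 ≡ 7^2 = 49 ≡ 11 (mod 19)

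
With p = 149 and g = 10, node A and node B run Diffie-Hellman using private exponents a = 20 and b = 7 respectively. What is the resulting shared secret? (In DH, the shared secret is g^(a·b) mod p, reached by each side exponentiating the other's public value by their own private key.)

Node A sends A = g^a mod p = 10^20 mod 149.
10^1 ≡ 10 (mod 149)
10^2 = (10^1)^2 ≡ 10^2 = 100 ≡ 100 (mod 149)
10^4 = (10^2)^2 ≡ 100^2 = 10000 ≡ 17 (mod 149)
10^8 = (10^4)^2 ≡ 17^2 = 289 ≡ 140 (mod 149)
10^16 = (10^8)^2 ≡ 140^2 = 19600 ≡ 81 (mod 149)
10^20 = 10^16 · 10^4 ≡ 81 · 17 ≡ 36 (mod 149).
So A = 36. Node B then computes K = A^b mod p = 36^7 mod 149.
36^1 ≡ 36 (mod 149)
36^2 = (36^1)^2 ≡ 36^2 = 1296 ≡ 104 (mod 149)
36^4 = (36^2)^2 ≡ 104^2 = 10816 ≡ 88 (mod 149)
36^7 = 36^4 · 36^2 · 36^1 ≡ 88 · 104 · 36 ≡ 33 (mod 149).

33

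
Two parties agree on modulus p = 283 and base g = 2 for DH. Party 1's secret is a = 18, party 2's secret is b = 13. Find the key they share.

Party 2 sends B = g^b mod p = 2^13 mod 283.
2^1 ≡ 2 (mod 283)
2^2 = (2^1)^2 ≡ 2^2 = 4 ≡ 4 (mod 283)
2^4 = (2^2)^2 ≡ 4^2 = 16 ≡ 16 (mod 283)
2^8 = (2^4)^2 ≡ 16^2 = 256 ≡ 256 (mod 283)
2^13 = 2^8 · 2^4 · 2^1 ≡ 256 · 16 · 2 ≡ 268 (mod 283).
So B = 268. Party 1 then computes K = B^a mod p = 268^18 mod 283.
268^1 ≡ 268 (mod 283)
268^2 = (268^1)^2 ≡ 268^2 = 71824 ≡ 225 (mod 283)
268^4 = (268^2)^2 ≡ 225^2 = 50625 ≡ 251 (mod 283)
268^8 = (268^4)^2 ≡ 251^2 = 63001 ≡ 175 (mod 283)
268^16 = (268^8)^2 ≡ 175^2 = 30625 ≡ 61 (mod 283)
268^18 = 268^16 · 268^2 ≡ 61 · 225 ≡ 141 (mod 283).

141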